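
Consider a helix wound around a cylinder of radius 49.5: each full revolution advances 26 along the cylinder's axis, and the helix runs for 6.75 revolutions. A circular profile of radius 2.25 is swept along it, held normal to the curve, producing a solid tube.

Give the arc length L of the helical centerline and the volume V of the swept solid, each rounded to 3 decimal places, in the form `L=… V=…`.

2πR = 2π·49.5 = 311.017673
per-turn = √(311.017673² + 26²) = √(96731.9927 + 676) = √97407.9927 = 312.102536
L = 6.75 × 312.102536 = 2106.692115
V = π·2.25² × L = 15.904313 × 2106.692115 = 33505.490395

L=2106.692 V=33505.490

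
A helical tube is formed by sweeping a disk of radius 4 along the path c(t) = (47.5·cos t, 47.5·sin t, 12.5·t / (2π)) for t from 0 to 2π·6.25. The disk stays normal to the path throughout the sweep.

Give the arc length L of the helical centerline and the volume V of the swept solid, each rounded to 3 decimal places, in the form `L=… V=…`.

2πR = 2π·47.5 = 298.451302
per-turn = √(298.451302² + 12.5²) = √(89073.1797 + 156.25) = √89229.4297 = 298.712955
L = 6.25 × 298.712955 = 1866.955971
V = π·4² × L = 50.265482 × 1866.955971 = 93843.442620

L=1866.956 V=93843.443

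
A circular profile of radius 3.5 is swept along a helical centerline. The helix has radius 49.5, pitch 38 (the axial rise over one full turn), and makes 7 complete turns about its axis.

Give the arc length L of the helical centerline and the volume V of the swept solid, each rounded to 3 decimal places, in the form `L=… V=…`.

2πR = 2π·49.5 = 311.017673
per-turn = √(311.017673² + 38²) = √(96731.9927 + 1444) = √98175.9927 = 313.330485
L = 7 × 313.330485 = 2193.313394
V = π·3.5² × L = 38.484510 × 2193.313394 = 84408.591256

L=2193.313 V=84408.591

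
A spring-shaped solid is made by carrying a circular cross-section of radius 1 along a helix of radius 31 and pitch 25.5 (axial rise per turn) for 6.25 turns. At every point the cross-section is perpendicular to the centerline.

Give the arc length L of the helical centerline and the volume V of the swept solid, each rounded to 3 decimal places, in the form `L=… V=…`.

2πR = 2π·31 = 194.778745
per-turn = √(194.778745² + 25.5²) = √(37938.7593 + 650.25) = √38589.0093 = 196.440855
L = 6.25 × 196.440855 = 1227.755341
V = π·1² × L = 3.141593 × 1227.755341 = 3857.107159

L=1227.755 V=3857.107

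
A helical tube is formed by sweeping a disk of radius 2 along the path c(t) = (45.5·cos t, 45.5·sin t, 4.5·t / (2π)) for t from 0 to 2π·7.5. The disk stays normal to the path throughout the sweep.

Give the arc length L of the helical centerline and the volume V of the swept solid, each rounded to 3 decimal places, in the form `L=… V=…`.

2πR = 2π·45.5 = 285.884931
per-turn = √(285.884931² + 4.5²) = √(81730.1940 + 20.25) = √81750.4440 = 285.920346
L = 7.5 × 285.920346 = 2144.402592
V = π·2² × L = 12.566371 × 2144.402592 = 26947.357720

L=2144.403 V=26947.358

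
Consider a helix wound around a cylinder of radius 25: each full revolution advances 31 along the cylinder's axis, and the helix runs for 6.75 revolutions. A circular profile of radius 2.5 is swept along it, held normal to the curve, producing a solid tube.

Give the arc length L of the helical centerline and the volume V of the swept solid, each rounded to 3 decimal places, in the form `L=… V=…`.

2πR = 2π·25 = 157.079633
per-turn = √(157.079633² + 31²) = √(24674.0110 + 961) = √25635.0110 = 160.109372
L = 6.75 × 160.109372 = 1080.738261
V = π·2.5² × L = 19.634954 × 1080.738261 = 21220.246133

L=1080.738 V=21220.246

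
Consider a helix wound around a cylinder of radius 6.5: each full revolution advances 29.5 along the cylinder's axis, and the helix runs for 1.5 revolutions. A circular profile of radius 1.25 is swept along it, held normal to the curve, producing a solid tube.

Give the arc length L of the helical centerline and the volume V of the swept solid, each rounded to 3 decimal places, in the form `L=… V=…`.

L=75.571 V=370.958

2πR = 2π·6.5 = 40.840704
per-turn = √(40.840704² + 29.5²) = √(1667.9631 + 870.25) = √2538.2131 = 50.380682
L = 1.5 × 50.380682 = 75.571023
V = π·1.25² × L = 4.908739 × 75.571023 = 370.958394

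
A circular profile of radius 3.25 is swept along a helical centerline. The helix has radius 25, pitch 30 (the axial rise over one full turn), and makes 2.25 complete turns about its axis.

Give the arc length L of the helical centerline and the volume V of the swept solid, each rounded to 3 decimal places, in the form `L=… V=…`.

2πR = 2π·25 = 157.079633
per-turn = √(157.079633² + 30²) = √(24674.0110 + 900) = √25574.0110 = 159.918764
L = 2.25 × 159.918764 = 359.817218
V = π·3.25² × L = 33.183072 × 359.817218 = 11939.840812

L=359.817 V=11939.841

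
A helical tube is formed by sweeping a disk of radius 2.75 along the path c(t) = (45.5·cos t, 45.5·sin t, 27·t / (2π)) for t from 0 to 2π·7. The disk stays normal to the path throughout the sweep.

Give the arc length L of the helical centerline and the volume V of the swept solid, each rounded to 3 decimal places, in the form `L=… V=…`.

L=2010.100 V=47756.539

2πR = 2π·45.5 = 285.884931
per-turn = √(285.884931² + 27²) = √(81730.1940 + 729) = √82459.1940 = 287.157089
L = 7 × 287.157089 = 2010.099626
V = π·2.75² × L = 23.758294 × 2010.099626 = 47756.538784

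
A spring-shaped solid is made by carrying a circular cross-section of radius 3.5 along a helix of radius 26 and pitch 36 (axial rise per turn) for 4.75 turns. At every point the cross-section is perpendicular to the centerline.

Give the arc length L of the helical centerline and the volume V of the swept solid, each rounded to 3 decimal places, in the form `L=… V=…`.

2πR = 2π·26 = 163.362818
per-turn = √(163.362818² + 36²) = √(26687.4103 + 1296) = √27983.4103 = 167.282427
L = 4.75 × 167.282427 = 794.591527
V = π·3.5² × L = 38.484510 × 794.591527 = 30579.465575

L=794.592 V=30579.466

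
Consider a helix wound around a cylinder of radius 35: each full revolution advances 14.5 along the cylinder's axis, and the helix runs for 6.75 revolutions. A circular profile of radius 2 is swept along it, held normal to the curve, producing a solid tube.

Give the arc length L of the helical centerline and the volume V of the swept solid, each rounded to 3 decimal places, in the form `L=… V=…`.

2πR = 2π·35 = 219.911486
per-turn = √(219.911486² + 14.5²) = √(48361.0616 + 210.25) = √48571.3116 = 220.389001
L = 6.75 × 220.389001 = 1487.625754
V = π·2² × L = 12.566371 × 1487.625754 = 18694.056557

L=1487.626 V=18694.057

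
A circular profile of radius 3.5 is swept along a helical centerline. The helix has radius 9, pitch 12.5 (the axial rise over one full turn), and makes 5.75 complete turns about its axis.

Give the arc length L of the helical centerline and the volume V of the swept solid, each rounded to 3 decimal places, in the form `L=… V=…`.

L=333.004 V=12815.497

2πR = 2π·9 = 56.548668
per-turn = √(56.548668² + 12.5²) = √(3197.7518 + 156.25) = √3354.0018 = 57.913745
L = 5.75 × 57.913745 = 333.004032
V = π·3.5² × L = 38.484510 × 333.004032 = 12815.497004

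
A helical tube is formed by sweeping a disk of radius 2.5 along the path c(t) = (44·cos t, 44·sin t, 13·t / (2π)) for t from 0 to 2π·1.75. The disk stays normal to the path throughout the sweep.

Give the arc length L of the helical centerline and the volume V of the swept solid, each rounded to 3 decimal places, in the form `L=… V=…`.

2πR = 2π·44 = 276.460154
per-turn = √(276.460154² + 13²) = √(76430.2165 + 169) = √76599.2165 = 276.765635
L = 1.75 × 276.765635 = 484.339861
V = π·2.5² × L = 19.634954 × 484.339861 = 9509.990923

L=484.340 V=9509.991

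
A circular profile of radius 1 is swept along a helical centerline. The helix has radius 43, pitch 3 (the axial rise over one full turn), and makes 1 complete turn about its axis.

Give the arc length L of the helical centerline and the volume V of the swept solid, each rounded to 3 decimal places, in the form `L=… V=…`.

L=270.194 V=848.838

2πR = 2π·43 = 270.176968
per-turn = √(270.176968² + 3²) = √(72995.5942 + 9) = √73004.5942 = 270.193623
L = 1 × 270.193623 = 270.193623
V = π·1² × L = 3.141593 × 270.193623 = 848.838302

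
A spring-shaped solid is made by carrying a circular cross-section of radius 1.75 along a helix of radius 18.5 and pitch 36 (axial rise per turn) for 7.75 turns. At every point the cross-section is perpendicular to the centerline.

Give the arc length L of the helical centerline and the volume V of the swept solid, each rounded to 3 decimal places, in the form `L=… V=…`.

2πR = 2π·18.5 = 116.238928
per-turn = √(116.238928² + 36²) = √(13511.4884 + 1296) = √14807.4884 = 121.686024
L = 7.75 × 121.686024 = 943.066686
V = π·1.75² × L = 9.621128 × 943.066686 = 9073.364825

L=943.067 V=9073.365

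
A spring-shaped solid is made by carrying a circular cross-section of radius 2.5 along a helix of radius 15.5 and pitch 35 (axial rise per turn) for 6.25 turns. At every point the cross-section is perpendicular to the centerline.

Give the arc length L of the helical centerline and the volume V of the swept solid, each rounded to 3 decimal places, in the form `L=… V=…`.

L=646.798 V=12699.843

2πR = 2π·15.5 = 97.389372
per-turn = √(97.389372² + 35²) = √(9484.6898 + 1225) = √10709.6898 = 103.487631
L = 6.25 × 103.487631 = 646.797696
V = π·2.5² × L = 19.634954 × 646.797696 = 12699.843054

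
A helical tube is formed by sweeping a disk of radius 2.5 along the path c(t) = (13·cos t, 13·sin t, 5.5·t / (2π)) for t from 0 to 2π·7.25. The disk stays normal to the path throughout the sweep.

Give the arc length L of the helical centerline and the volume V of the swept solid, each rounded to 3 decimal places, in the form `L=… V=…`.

L=593.531 V=11653.958

2πR = 2π·13 = 81.681409
per-turn = √(81.681409² + 5.5²) = √(6671.8526 + 30.25) = √6702.1026 = 81.866370
L = 7.25 × 81.866370 = 593.531184
V = π·2.5² × L = 19.634954 × 593.531184 = 11653.957550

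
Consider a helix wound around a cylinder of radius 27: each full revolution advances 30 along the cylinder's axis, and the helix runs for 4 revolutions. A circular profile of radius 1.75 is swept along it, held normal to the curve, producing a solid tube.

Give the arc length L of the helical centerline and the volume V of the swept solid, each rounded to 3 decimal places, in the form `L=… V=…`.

2πR = 2π·27 = 169.646003
per-turn = √(169.646003² + 30²) = √(28779.7664 + 900) = √29679.7664 = 172.278166
L = 4 × 172.278166 = 689.112663
V = π·1.75² × L = 9.621128 × 689.112663 = 6630.040798

L=689.113 V=6630.041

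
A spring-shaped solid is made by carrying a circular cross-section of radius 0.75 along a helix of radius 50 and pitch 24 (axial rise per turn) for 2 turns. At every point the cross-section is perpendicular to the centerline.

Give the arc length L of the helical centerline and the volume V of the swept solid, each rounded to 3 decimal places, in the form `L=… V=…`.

L=630.149 V=1113.566

2πR = 2π·50 = 314.159265
per-turn = √(314.159265² + 24²) = √(98696.0440 + 576) = √99272.0440 = 315.074664
L = 2 × 315.074664 = 630.149328
V = π·0.75² × L = 1.767146 × 630.149328 = 1113.565782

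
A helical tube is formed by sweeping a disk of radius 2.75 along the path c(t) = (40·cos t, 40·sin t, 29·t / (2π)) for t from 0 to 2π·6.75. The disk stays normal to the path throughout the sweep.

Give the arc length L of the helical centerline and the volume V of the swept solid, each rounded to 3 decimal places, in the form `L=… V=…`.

L=1707.716 V=40572.425

2πR = 2π·40 = 251.327412
per-turn = √(251.327412² + 29²) = √(63165.4682 + 841) = √64006.4682 = 252.994996
L = 6.75 × 252.994996 = 1707.716225
V = π·2.75² × L = 23.758294 × 1707.716225 = 40572.424903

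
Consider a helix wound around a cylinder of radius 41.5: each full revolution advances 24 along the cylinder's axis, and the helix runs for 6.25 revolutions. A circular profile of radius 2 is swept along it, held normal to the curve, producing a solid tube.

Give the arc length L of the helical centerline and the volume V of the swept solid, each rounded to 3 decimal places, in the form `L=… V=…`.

2πR = 2π·41.5 = 260.752190
per-turn = √(260.752190² + 24²) = √(67991.7047 + 576) = √68567.7047 = 261.854358
L = 6.25 × 261.854358 = 1636.589736
V = π·2² × L = 12.566371 × 1636.589736 = 20565.993172

L=1636.590 V=20565.993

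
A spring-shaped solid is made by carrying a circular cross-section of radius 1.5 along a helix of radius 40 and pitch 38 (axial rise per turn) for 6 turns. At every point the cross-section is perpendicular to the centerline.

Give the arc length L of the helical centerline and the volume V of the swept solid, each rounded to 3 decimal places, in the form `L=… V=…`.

L=1525.104 V=10780.322

2πR = 2π·40 = 251.327412
per-turn = √(251.327412² + 38²) = √(63165.4682 + 1444) = √64609.4682 = 254.183926
L = 6 × 254.183926 = 1525.103555
V = π·1.5² × L = 7.068583 × 1525.103555 = 10780.321781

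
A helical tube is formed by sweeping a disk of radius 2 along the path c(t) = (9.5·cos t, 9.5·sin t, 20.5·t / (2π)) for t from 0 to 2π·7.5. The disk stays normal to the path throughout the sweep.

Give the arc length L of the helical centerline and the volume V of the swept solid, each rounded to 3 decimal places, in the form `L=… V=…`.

L=473.343 V=5948.205

2πR = 2π·9.5 = 59.690260
per-turn = √(59.690260² + 20.5²) = √(3562.9272 + 420.25) = √3983.1772 = 63.112417
L = 7.5 × 63.112417 = 473.343128
V = π·2² × L = 12.566371 × 473.343128 = 5948.205175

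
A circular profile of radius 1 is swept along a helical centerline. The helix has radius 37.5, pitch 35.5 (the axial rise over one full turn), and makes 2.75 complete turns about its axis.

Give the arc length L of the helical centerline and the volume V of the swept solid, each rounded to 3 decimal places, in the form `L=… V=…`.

2πR = 2π·37.5 = 235.619449
per-turn = √(235.619449² + 35.5²) = √(55516.5248 + 1260.25) = √56776.7748 = 238.278775
L = 2.75 × 238.278775 = 655.266632
V = π·1² × L = 3.141593 × 655.266632 = 2058.580837

L=655.267 V=2058.581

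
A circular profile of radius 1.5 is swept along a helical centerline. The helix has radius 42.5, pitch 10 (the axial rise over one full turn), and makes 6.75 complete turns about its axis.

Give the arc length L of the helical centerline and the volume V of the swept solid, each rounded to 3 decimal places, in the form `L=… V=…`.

2πR = 2π·42.5 = 267.035376
per-turn = √(267.035376² + 10²) = √(71307.8918 + 100) = √71407.8918 = 267.222551
L = 6.75 × 267.222551 = 1803.752220
V = π·1.5² × L = 7.068583 × 1803.752220 = 12749.973125

L=1803.752 V=12749.973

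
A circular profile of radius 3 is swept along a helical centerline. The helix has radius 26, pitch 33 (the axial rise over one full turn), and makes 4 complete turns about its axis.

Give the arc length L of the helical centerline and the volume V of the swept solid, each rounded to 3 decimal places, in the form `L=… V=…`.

2πR = 2π·26 = 163.362818
per-turn = √(163.362818² + 33²) = √(26687.4103 + 1089) = √27776.4103 = 166.662564
L = 4 × 166.662564 = 666.650257
V = π·3² × L = 28.274334 × 666.650257 = 18849.091942

L=666.650 V=18849.092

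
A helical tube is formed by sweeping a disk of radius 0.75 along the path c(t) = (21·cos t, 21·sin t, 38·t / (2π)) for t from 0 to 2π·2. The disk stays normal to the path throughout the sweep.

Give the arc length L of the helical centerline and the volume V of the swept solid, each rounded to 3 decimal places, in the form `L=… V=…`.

2πR = 2π·21 = 131.946891
per-turn = √(131.946891² + 38²) = √(17409.9822 + 1444) = √18853.9822 = 137.309804
L = 2 × 137.309804 = 274.619607
V = π·0.75² × L = 1.767146 × 274.619607 = 485.292904

L=274.620 V=485.293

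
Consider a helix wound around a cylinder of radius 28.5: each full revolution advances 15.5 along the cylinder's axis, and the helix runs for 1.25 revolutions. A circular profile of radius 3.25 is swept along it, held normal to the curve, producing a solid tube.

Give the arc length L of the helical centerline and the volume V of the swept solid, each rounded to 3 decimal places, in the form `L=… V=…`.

2πR = 2π·28.5 = 179.070781
per-turn = √(179.070781² + 15.5²) = √(32066.3447 + 240.25) = √32306.5947 = 179.740354
L = 1.25 × 179.740354 = 224.675442
V = π·3.25² × L = 33.183072 × 224.675442 = 7455.421458

L=224.675 V=7455.421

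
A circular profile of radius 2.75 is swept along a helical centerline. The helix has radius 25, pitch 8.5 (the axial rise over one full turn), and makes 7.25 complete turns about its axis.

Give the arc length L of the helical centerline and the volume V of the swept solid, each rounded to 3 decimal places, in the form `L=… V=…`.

L=1140.493 V=27096.180

2πR = 2π·25 = 157.079633
per-turn = √(157.079633² + 8.5²) = √(24674.0110 + 72.25) = √24746.2610 = 157.309443
L = 7.25 × 157.309443 = 1140.493465
V = π·2.75² × L = 23.758294 × 1140.493465 = 27096.179554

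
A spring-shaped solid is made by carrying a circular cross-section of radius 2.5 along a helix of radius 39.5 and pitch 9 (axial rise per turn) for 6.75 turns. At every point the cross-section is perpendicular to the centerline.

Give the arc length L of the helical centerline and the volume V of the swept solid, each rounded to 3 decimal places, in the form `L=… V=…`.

2πR = 2π·39.5 = 248.185820
per-turn = √(248.185820² + 9²) = √(61596.2011 + 81) = √61677.2011 = 248.348950
L = 6.75 × 248.348950 = 1676.355414
V = π·2.5² × L = 19.634954 × 1676.355414 = 32915.161581

L=1676.355 V=32915.162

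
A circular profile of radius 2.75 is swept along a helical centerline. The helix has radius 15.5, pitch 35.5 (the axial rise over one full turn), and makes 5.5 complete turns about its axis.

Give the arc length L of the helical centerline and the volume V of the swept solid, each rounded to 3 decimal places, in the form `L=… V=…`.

2πR = 2π·15.5 = 97.389372
per-turn = √(97.389372² + 35.5²) = √(9484.6898 + 1260.25) = √10744.9398 = 103.657802
L = 5.5 × 103.657802 = 570.117909
V = π·2.75² × L = 23.758294 × 570.117909 = 13545.029142

L=570.118 V=13545.029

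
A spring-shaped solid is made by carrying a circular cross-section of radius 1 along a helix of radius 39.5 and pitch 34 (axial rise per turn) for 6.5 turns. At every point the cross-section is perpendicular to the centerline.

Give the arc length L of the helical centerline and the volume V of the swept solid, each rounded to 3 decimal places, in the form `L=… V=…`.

L=1628.275 V=5115.378

2πR = 2π·39.5 = 248.185820
per-turn = √(248.185820² + 34²) = √(61596.2011 + 1156) = √62752.2011 = 250.503894
L = 6.5 × 250.503894 = 1628.275313
V = π·1² × L = 3.141593 × 1628.275313 = 5115.377762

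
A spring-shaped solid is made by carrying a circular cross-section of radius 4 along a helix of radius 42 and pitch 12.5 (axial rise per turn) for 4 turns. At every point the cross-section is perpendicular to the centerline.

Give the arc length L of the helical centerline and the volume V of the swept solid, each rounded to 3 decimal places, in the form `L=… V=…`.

L=1056.759 V=53118.484

2πR = 2π·42 = 263.893783
per-turn = √(263.893783² + 12.5²) = √(69639.9287 + 156.25) = √69796.1787 = 264.189664
L = 4 × 264.189664 = 1056.758657
V = π·4² × L = 50.265482 × 1056.758657 = 53118.483719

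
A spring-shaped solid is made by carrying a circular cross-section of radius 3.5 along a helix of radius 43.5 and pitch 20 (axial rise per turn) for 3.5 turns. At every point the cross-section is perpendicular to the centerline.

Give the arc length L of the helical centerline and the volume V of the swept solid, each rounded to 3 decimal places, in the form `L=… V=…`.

2πR = 2π·43.5 = 273.318561
per-turn = √(273.318561² + 20²) = √(74703.0357 + 400) = √75103.0357 = 274.049331
L = 3.5 × 274.049331 = 959.172658
V = π·3.5² × L = 38.484510 × 959.172658 = 36913.289747

L=959.173 V=36913.290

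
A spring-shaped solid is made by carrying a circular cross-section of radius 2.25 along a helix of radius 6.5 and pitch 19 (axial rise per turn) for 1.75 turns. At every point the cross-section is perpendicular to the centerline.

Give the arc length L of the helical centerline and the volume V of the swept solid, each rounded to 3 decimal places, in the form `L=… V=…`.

2πR = 2π·6.5 = 40.840704
per-turn = √(40.840704² + 19²) = √(1667.9631 + 361) = √2028.9631 = 45.044013
L = 1.75 × 45.044013 = 78.827023
V = π·2.25² × L = 15.904313 × 78.827023 = 1253.689639

L=78.827 V=1253.690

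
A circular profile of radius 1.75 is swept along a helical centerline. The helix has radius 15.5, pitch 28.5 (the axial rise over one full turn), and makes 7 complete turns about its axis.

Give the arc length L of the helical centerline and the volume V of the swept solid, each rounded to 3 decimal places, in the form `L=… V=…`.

L=710.317 V=6834.049

2πR = 2π·15.5 = 97.389372
per-turn = √(97.389372² + 28.5²) = √(9484.6898 + 812.25) = √10296.9398 = 101.473838
L = 7 × 101.473838 = 710.316867
V = π·1.75² × L = 9.621128 × 710.316867 = 6834.049145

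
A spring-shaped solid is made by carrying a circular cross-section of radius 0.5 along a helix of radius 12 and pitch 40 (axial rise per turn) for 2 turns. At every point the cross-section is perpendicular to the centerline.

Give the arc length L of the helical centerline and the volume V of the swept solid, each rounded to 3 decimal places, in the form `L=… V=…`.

2πR = 2π·12 = 75.398224
per-turn = √(75.398224² + 40²) = √(5684.8921 + 1600) = √7284.8921 = 85.351580
L = 2 × 85.351580 = 170.703159
V = π·0.5² × L = 0.785398 × 170.703159 = 134.069948

L=170.703 V=134.070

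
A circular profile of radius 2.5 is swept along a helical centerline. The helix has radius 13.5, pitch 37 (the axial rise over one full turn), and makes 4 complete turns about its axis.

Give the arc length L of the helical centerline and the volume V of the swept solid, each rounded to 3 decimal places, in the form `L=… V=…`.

L=370.166 V=7268.198

2πR = 2π·13.5 = 84.823002
per-turn = √(84.823002² + 37²) = √(7194.9416 + 1369) = √8563.9416 = 92.541567
L = 4 × 92.541567 = 370.166268
V = π·2.5² × L = 19.634954 × 370.166268 = 7268.197670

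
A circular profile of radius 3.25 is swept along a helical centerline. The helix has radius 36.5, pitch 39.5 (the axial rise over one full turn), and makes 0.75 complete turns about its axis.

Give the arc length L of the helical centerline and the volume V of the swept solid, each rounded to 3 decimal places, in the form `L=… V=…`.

L=174.535 V=5791.601

2πR = 2π·36.5 = 229.336264
per-turn = √(229.336264² + 39.5²) = √(52595.1219 + 1560.25) = √54155.3719 = 232.713068
L = 0.75 × 232.713068 = 174.534801
V = π·3.25² × L = 33.183072 × 174.534801 = 5791.600930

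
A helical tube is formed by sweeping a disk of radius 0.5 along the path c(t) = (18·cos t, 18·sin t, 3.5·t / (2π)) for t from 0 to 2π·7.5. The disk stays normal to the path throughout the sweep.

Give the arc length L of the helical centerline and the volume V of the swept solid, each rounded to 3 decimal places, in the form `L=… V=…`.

L=848.636 V=666.517

2πR = 2π·18 = 113.097336
per-turn = √(113.097336² + 3.5²) = √(12791.0073 + 12.25) = √12803.2573 = 113.151479
L = 7.5 × 113.151479 = 848.636096
V = π·0.5² × L = 0.785398 × 848.636096 = 666.517231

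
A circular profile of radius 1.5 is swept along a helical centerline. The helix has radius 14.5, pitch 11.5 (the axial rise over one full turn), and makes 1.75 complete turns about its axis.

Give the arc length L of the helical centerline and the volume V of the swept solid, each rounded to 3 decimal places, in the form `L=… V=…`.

2πR = 2π·14.5 = 91.106187
per-turn = √(91.106187² + 11.5²) = √(8300.3373 + 132.25) = √8432.5873 = 91.829120
L = 1.75 × 91.829120 = 160.700960
V = π·1.5² × L = 7.068583 × 160.700960 = 1135.928151

L=160.701 V=1135.928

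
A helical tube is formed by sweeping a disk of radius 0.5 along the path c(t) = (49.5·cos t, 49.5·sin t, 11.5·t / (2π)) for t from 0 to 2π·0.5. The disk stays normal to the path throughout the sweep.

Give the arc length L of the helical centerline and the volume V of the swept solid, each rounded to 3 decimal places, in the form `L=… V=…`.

L=155.615 V=122.220

2πR = 2π·49.5 = 311.017673
per-turn = √(311.017673² + 11.5²) = √(96731.9927 + 132.25) = √96864.2427 = 311.230209
L = 0.5 × 311.230209 = 155.615104
V = π·0.5² × L = 0.785398 × 155.615104 = 122.219817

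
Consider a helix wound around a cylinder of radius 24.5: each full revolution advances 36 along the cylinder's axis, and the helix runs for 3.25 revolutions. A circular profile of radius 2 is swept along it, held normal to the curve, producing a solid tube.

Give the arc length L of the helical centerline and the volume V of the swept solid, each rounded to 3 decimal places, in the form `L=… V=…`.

2πR = 2π·24.5 = 153.938040
per-turn = √(153.938040² + 36²) = √(23696.9202 + 1296) = √24992.9202 = 158.091493
L = 3.25 × 158.091493 = 513.797352
V = π·2² × L = 12.566371 × 513.797352 = 6456.567950

L=513.797 V=6456.568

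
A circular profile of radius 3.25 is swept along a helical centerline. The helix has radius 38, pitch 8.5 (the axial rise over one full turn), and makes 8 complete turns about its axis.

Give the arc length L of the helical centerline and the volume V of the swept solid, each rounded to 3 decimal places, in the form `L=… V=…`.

2πR = 2π·38 = 238.761042
per-turn = √(238.761042² + 8.5²) = √(57006.8350 + 72.25) = √57079.0850 = 238.912296
L = 8 × 238.912296 = 1911.298365
V = π·3.25² × L = 33.183072 × 1911.298365 = 63422.752042

L=1911.298 V=63422.752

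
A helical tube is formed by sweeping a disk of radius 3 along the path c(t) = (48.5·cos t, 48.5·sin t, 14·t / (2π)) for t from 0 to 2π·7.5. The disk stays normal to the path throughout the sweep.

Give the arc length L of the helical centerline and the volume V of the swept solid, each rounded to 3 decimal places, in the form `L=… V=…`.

2πR = 2π·48.5 = 304.734487
per-turn = √(304.734487² + 14²) = √(92863.1078 + 196) = √93059.1078 = 305.055909
L = 7.5 × 305.055909 = 2287.919320
V = π·3² × L = 28.274334 × 2287.919320 = 64689.394746

L=2287.919 V=64689.395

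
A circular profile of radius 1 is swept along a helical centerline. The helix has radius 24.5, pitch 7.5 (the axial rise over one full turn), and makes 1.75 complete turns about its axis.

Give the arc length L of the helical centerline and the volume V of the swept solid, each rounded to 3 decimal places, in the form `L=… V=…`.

2πR = 2π·24.5 = 153.938040
per-turn = √(153.938040² + 7.5²) = √(23696.9202 + 56.25) = √23753.1702 = 154.120635
L = 1.75 × 154.120635 = 269.711111
V = π·1² × L = 3.141593 × 269.711111 = 847.322446

L=269.711 V=847.322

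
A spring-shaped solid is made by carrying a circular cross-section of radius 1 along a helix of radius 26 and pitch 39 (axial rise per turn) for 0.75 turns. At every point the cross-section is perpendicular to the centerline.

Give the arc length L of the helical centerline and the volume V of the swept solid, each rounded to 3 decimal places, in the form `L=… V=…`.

2πR = 2π·26 = 163.362818
per-turn = √(163.362818² + 39²) = √(26687.4103 + 1521) = √28208.4103 = 167.953596
L = 0.75 × 167.953596 = 125.965197
V = π·1² × L = 3.141593 × 125.965197 = 395.731337

L=125.965 V=395.731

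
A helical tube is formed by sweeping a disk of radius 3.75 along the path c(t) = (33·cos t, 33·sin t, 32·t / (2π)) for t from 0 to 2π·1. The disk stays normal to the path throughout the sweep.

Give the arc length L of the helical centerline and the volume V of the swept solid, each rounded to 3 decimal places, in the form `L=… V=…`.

L=209.800 V=9268.676

2πR = 2π·33 = 207.345115
per-turn = √(207.345115² + 32²) = √(42991.9968 + 1024) = √44015.9968 = 209.799897
L = 1 × 209.799897 = 209.799897
V = π·3.75² × L = 44.178647 × 209.799897 = 9268.675524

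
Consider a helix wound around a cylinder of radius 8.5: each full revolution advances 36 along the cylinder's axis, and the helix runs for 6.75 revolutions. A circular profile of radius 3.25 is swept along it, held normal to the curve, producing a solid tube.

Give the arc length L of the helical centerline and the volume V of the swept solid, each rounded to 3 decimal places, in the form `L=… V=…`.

L=434.750 V=14426.343

2πR = 2π·8.5 = 53.407075
per-turn = √(53.407075² + 36²) = √(2852.3157 + 1296) = √4148.3157 = 64.407419
L = 6.75 × 64.407419 = 434.750081
V = π·3.25² × L = 33.183072 × 434.750081 = 14426.343410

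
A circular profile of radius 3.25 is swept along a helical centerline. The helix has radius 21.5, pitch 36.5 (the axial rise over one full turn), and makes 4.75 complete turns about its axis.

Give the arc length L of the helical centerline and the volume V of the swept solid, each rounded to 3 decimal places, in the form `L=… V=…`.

2πR = 2π·21.5 = 135.088484
per-turn = √(135.088484² + 36.5²) = √(18248.8985 + 1332.25) = √19581.1485 = 139.932657
L = 4.75 × 139.932657 = 664.680121
V = π·3.25² × L = 33.183072 × 664.680121 = 22056.128596

L=664.680 V=22056.129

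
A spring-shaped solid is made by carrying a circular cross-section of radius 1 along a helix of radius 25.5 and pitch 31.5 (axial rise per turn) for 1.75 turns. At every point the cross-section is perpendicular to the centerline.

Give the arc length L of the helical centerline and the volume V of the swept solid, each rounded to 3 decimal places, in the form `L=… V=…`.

2πR = 2π·25.5 = 160.221225
per-turn = √(160.221225² + 31.5²) = √(25670.8410 + 992.25) = √26663.0910 = 163.288368
L = 1.75 × 163.288368 = 285.754644
V = π·1² × L = 3.141593 × 285.754644 = 897.724689

L=285.755 V=897.725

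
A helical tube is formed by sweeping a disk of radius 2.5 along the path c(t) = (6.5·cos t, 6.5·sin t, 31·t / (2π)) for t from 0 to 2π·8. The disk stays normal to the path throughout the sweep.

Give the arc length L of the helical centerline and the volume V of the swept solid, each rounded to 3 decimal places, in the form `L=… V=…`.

L=410.187 V=8054.009

2πR = 2π·6.5 = 40.840704
per-turn = √(40.840704² + 31²) = √(1667.9631 + 961) = √2628.9631 = 51.273416
L = 8 × 51.273416 = 410.187325
V = π·2.5² × L = 19.634954 × 410.187325 = 8054.009283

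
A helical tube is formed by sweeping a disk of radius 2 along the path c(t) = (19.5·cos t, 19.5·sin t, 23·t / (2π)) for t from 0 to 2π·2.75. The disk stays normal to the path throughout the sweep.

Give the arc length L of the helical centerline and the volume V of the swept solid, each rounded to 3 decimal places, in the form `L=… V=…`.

L=342.821 V=4308.017

2πR = 2π·19.5 = 122.522113
per-turn = √(122.522113² + 23²) = √(15011.6683 + 529) = √15540.6683 = 124.662217
L = 2.75 × 124.662217 = 342.821096
V = π·2² × L = 12.566371 × 342.821096 = 4308.016949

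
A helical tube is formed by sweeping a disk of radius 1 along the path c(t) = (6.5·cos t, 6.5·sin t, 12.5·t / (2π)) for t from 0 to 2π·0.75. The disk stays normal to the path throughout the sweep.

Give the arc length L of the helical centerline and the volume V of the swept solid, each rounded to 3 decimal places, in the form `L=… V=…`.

2πR = 2π·6.5 = 40.840704
per-turn = √(40.840704² + 12.5²) = √(1667.9631 + 156.25) = √1824.2131 = 42.710808
L = 0.75 × 42.710808 = 32.033106
V = π·1² × L = 3.141593 × 32.033106 = 100.634971

L=32.033 V=100.635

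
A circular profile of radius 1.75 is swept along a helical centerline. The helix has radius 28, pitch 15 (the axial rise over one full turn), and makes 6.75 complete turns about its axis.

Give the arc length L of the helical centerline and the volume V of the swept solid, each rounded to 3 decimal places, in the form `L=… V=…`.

L=1191.831 V=11466.754

2πR = 2π·28 = 175.929189
per-turn = √(175.929189² + 15²) = √(30951.0794 + 225) = √31176.0794 = 176.567492
L = 6.75 × 176.567492 = 1191.830574
V = π·1.75² × L = 9.621128 × 1191.830574 = 11466.753915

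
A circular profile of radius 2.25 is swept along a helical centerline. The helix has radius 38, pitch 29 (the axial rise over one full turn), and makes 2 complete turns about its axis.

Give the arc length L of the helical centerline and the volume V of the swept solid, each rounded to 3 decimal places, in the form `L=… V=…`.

2πR = 2π·38 = 238.761042
per-turn = √(238.761042² + 29²) = √(57006.8350 + 841) = √57847.8350 = 240.515769
L = 2 × 240.515769 = 481.031538
V = π·2.25² × L = 15.904313 × 481.031538 = 7650.476044

L=481.032 V=7650.476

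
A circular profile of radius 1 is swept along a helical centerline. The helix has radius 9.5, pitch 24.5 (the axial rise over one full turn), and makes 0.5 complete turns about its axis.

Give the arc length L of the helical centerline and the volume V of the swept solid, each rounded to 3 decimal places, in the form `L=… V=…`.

2πR = 2π·9.5 = 59.690260
per-turn = √(59.690260² + 24.5²) = √(3562.9272 + 600.25) = √4163.1772 = 64.522687
L = 0.5 × 64.522687 = 32.261344
V = π·1² × L = 3.141593 × 32.261344 = 101.352000

L=32.261 V=101.352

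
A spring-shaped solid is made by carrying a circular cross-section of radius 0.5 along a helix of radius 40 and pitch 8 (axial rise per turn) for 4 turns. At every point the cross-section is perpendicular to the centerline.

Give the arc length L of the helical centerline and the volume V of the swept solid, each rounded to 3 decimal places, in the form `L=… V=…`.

2πR = 2π·40 = 251.327412
per-turn = √(251.327412² + 8²) = √(63165.4682 + 64) = √63229.4682 = 251.454704
L = 4 × 251.454704 = 1005.818816
V = π·0.5² × L = 0.785398 × 1005.818816 = 789.968251

L=1005.819 V=789.968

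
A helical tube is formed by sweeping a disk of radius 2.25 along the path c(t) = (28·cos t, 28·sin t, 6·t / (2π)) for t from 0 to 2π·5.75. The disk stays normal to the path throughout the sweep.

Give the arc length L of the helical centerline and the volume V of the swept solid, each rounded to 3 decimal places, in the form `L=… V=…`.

L=1012.181 V=16098.043

2πR = 2π·28 = 175.929189
per-turn = √(175.929189² + 6²) = √(30951.0794 + 36) = √30987.0794 = 176.031473
L = 5.75 × 176.031473 = 1012.180968
V = π·2.25² × L = 15.904313 × 1012.180968 = 16098.042740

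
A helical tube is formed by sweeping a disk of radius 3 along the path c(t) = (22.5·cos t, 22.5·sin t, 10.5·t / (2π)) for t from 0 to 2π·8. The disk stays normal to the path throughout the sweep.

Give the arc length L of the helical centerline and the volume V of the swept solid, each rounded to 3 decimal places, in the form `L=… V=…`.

L=1134.089 V=32065.597

2πR = 2π·22.5 = 141.371669
per-turn = √(141.371669² + 10.5²) = √(19985.9489 + 110.25) = √20096.1989 = 141.761063
L = 8 × 141.761063 = 1134.088502
V = π·3² × L = 28.274334 × 1134.088502 = 32065.596958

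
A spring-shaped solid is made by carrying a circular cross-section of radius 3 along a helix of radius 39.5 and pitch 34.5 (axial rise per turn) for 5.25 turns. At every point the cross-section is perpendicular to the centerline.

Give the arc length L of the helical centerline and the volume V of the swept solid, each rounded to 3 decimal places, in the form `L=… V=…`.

2πR = 2π·39.5 = 248.185820
per-turn = √(248.185820² + 34.5²) = √(61596.2011 + 1190.25) = √62786.4511 = 250.572247
L = 5.25 × 250.572247 = 1315.504298
V = π·3² × L = 28.274334 × 1315.504298 = 37195.007740

L=1315.504 V=37195.008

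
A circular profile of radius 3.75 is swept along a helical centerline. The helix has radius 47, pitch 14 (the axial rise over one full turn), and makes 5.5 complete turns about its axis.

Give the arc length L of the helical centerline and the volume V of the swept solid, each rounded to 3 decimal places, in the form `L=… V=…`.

2πR = 2π·47 = 295.309709
per-turn = √(295.309709² + 14²) = √(87207.8245 + 196) = √87403.8245 = 295.641378
L = 5.5 × 295.641378 = 1626.027580
V = π·3.75² × L = 44.178647 × 1626.027580 = 71835.697965

L=1626.028 V=71835.698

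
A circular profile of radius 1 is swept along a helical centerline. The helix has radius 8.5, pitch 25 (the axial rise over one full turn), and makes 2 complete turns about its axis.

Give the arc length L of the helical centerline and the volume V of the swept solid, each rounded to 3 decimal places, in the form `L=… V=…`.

L=117.938 V=370.512

2πR = 2π·8.5 = 53.407075
per-turn = √(53.407075² + 25²) = √(2852.3157 + 625) = √3477.3157 = 58.968769
L = 2 × 58.968769 = 117.937537
V = π·1² × L = 3.141593 × 117.937537 = 370.511701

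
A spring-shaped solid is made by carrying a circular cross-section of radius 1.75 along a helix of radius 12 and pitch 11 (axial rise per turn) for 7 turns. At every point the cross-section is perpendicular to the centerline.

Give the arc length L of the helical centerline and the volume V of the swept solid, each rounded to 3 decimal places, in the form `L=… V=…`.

L=533.375 V=5131.667

2πR = 2π·12 = 75.398224
per-turn = √(75.398224² + 11²) = √(5684.8921 + 121) = √5805.8921 = 76.196405
L = 7 × 76.196405 = 533.374835
V = π·1.75² × L = 9.621128 × 533.374835 = 5131.667294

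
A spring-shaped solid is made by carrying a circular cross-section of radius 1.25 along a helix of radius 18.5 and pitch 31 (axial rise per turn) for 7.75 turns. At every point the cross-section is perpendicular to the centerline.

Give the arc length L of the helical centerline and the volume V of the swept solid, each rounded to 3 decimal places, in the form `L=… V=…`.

L=932.338 V=4576.603

2πR = 2π·18.5 = 116.238928
per-turn = √(116.238928² + 31²) = √(13511.4884 + 961) = √14472.4884 = 120.301656
L = 7.75 × 120.301656 = 932.337834
V = π·1.25² × L = 4.908739 × 932.337834 = 4576.602639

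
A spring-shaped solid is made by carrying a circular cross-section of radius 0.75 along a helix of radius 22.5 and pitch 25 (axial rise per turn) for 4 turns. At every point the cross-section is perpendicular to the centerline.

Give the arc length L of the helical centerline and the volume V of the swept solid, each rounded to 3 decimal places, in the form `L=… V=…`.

2πR = 2π·22.5 = 141.371669
per-turn = √(141.371669² + 25²) = √(19985.9489 + 625) = √20610.9489 = 143.565138
L = 4 × 143.565138 = 574.260553
V = π·0.75² × L = 1.767146 × 574.260553 = 1014.802163

L=574.261 V=1014.802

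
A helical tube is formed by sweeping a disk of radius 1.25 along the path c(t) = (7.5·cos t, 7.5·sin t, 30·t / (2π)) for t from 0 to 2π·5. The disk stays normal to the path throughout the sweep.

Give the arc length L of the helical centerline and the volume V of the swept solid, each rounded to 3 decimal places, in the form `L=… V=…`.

2πR = 2π·7.5 = 47.123890
per-turn = √(47.123890² + 30²) = √(2220.6610 + 900) = √3120.6610 = 55.862877
L = 5 × 55.862877 = 279.314383
V = π·1.25² × L = 4.908739 × 279.314383 = 1371.081273

L=279.314 V=1371.081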